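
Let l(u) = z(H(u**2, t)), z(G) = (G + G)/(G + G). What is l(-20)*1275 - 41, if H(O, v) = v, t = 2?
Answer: 1234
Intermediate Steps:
z(G) = 1 (z(G) = (2*G)/((2*G)) = (2*G)*(1/(2*G)) = 1)
l(u) = 1
l(-20)*1275 - 41 = 1*1275 - 41 = 1275 - 41 = 1234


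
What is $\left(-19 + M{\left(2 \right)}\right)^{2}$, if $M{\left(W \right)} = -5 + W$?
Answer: $484$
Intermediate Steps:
$\left(-19 + M{\left(2 \right)}\right)^{2} = \left(-19 + \left(-5 + 2\right)\right)^{2} = \left(-19 - 3\right)^{2} = \left(-22\right)^{2} = 484$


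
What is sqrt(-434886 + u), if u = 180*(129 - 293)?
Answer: I*sqrt(464406) ≈ 681.47*I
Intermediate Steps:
u = -29520 (u = 180*(-164) = -29520)
sqrt(-434886 + u) = sqrt(-434886 - 29520) = sqrt(-464406) = I*sqrt(464406)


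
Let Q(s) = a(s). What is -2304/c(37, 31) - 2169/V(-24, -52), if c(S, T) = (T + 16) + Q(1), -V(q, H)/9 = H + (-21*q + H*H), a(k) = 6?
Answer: -7258651/167268 ≈ -43.395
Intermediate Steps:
Q(s) = 6
V(q, H) = -9*H - 9*H**2 + 189*q (V(q, H) = -9*(H + (-21*q + H*H)) = -9*(H + (-21*q + H**2)) = -9*(H + (H**2 - 21*q)) = -9*(H + H**2 - 21*q) = -9*H - 9*H**2 + 189*q)
c(S, T) = 22 + T (c(S, T) = (T + 16) + 6 = (16 + T) + 6 = 22 + T)
-2304/c(37, 31) - 2169/V(-24, -52) = -2304/(22 + 31) - 2169/(-9*(-52) - 9*(-52)**2 + 189*(-24)) = -2304/53 - 2169/(468 - 9*2704 - 4536) = -2304*1/53 - 2169/(468 - 24336 - 4536) = -2304/53 - 2169/(-28404) = -2304/53 - 2169*(-1/28404) = -2304/53 + 241/3156 = -7258651/167268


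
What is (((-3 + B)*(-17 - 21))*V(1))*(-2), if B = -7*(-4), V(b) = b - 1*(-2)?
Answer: 5700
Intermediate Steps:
V(b) = 2 + b (V(b) = b + 2 = 2 + b)
B = 28
(((-3 + B)*(-17 - 21))*V(1))*(-2) = (((-3 + 28)*(-17 - 21))*(2 + 1))*(-2) = ((25*(-38))*3)*(-2) = -950*3*(-2) = -2850*(-2) = 5700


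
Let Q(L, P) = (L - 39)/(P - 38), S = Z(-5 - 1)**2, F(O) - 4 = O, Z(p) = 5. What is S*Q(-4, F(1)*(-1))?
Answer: 25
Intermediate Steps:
F(O) = 4 + O
S = 25 (S = 5**2 = 25)
Q(L, P) = (-39 + L)/(-38 + P)
S*Q(-4, F(1)*(-1)) = 25*((-39 - 4)/(-38 + (4 + 1)*(-1))) = 25*(-43/(-38 + 5*(-1))) = 25*(-43/(-38 - 5)) = 25*(-43/(-43)) = 25*(-1/43*(-43)) = 25*1 = 25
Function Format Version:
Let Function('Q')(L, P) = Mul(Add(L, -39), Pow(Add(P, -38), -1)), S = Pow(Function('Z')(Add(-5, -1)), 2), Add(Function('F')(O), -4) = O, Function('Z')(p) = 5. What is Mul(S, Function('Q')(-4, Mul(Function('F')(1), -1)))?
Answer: 25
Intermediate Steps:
Function('F')(O) = Add(4, O)
S = 25 (S = Pow(5, 2) = 25)
Function('Q')(L, P) = Mul(Pow(Add(-38, P), -1), Add(-39, L)) (Function('Q')(L, P) = Mul(Add(-39, L), Pow(Add(-38, P), -1)) = Mul(Pow(Add(-38, P), -1), Add(-39, L)))
Mul(S, Function('Q')(-4, Mul(Function('F')(1), -1))) = Mul(25, Mul(Pow(Add(-38, Mul(Add(4, 1), -1)), -1), Add(-39, -4))) = Mul(25, Mul(Pow(Add(-38, Mul(5, -1)), -1), -43)) = Mul(25, Mul(Pow(Add(-38, -5), -1), -43)) = Mul(25, Mul(Pow(-43, -1), -43)) = Mul(25, Mul(Rational(-1, 43), -43)) = Mul(25, 1) = 25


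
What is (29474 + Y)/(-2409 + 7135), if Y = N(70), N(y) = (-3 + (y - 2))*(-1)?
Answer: 29409/4726 ≈ 6.2228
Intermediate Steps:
N(y) = 5 - y (N(y) = (-3 + (-2 + y))*(-1) = (-5 + y)*(-1) = 5 - y)
Y = -65 (Y = 5 - 1*70 = 5 - 70 = -65)
(29474 + Y)/(-2409 + 7135) = (29474 - 65)/(-2409 + 7135) = 29409/4726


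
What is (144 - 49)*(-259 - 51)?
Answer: -29450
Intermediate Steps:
(144 - 49)*(-259 - 51) = 95*(-310) = -29450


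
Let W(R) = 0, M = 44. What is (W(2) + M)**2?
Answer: 1936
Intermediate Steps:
(W(2) + M)**2 = (0 + 44)**2 = 44**2 = 1936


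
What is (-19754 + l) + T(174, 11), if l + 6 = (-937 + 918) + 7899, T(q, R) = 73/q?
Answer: -2067047/174 ≈ -11880.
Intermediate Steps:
l = 7874 (l = -6 + ((-937 + 918) + 7899) = -6 + (-19 + 7899) = -6 + 7880 = 7874)
(-19754 + l) + T(174, 11) = (-19754 + 7874) + 73/174 = -11880 + 73*(1/174) = -11880 + 73/174 = -2067047/174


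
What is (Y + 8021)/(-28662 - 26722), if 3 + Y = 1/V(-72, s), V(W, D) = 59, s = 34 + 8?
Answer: -473063/3267656 ≈ -0.14477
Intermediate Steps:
s = 42
Y = -176/59 (Y = -3 + 1/59 = -176/59 ≈ -2.9831)
(Y + 8021)/(-28662 - 26722) = (-176/59 + 8021)/(-28662 - 26722) = (473063/59)/(-55384) = (473063/59)*(-1/55384) = -473063/3267656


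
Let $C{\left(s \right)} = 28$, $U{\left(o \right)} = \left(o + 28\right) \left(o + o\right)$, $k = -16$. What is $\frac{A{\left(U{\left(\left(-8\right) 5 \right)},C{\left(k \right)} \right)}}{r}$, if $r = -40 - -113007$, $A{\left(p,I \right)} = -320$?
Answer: $- \frac{320}{112967} \approx -0.0028327$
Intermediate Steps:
$U{\left(o \right)} = 2 o \left(28 + o\right)$ ($U{\left(o \right)} = \left(28 + o\right) 2 o = 2 o \left(28 + o\right)$)
$r = 112967$ ($r = -40 + 113007 = 112967$)
$\frac{A{\left(U{\left(\left(-8\right) 5 \right)},C{\left(k \right)} \right)}}{r} = - \frac{320}{112967}$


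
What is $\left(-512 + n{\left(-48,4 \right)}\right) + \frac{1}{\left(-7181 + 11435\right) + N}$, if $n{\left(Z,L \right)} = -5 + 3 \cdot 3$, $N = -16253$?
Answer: $- \frac{6095493}{11999} \approx -508.0$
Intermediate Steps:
$n{\left(Z,L \right)} = 4$ ($n{\left(Z,L \right)} = -5 + 9 = 4$)
$\left(-512 + n{\left(-48,4 \right)}\right) + \frac{1}{\left(-7181 + 11435\right) + N} = \left(-512 + 4\right) + \frac{1}{\left(-7181 + 11435\right) - 16253} = -508 + \frac{1}{4254 - 16253} = -508 + \frac{1}{-11999} = -508 - \frac{1}{11999} = - \frac{6095493}{11999}$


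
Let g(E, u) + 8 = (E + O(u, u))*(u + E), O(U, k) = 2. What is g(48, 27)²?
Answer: 14002564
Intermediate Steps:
g(E, u) = -8 + (2 + E)*(E + u) (g(E, u) = -8 + (E + 2)*(u + E) = -8 + (2 + E)*(E + u))
g(48, 27)² = (-8 + 48² + 2*48 + 2*27 + 48*27)² = (-8 + 2304 + 96 + 54 + 1296)² = 3742² = 14002564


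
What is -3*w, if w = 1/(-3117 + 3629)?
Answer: -3/512 ≈ -0.0058594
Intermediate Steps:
w = 1/512 ≈ 0.0019531
-3*w = -3*1/512 = -3/512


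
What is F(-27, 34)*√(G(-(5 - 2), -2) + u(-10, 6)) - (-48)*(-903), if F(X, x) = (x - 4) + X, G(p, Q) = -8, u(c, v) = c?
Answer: -43344 + 9*I*√2 ≈ -43344.0 + 12.728*I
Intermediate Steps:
F(X, x) = -4 + X + x (F(X, x) = (-4 + x) + X = -4 + X + x)
F(-27, 34)*√(G(-(5 - 2), -2) + u(-10, 6)) - (-48)*(-903) = (-4 - 27 + 34)*√(-8 - 10) - (-48)*(-903) = 3*√(-18) - 1*43344 = 3*(3*I*√2) - 43344 = 9*I*√2 - 43344 = -43344 + 9*I*√2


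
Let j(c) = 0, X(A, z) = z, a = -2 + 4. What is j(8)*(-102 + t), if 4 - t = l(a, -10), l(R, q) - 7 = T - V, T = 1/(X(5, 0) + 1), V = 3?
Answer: 0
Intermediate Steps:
a = 2
T = 1 (T = 1/(0 + 1) = 1/1 = 1)
l(R, q) = 5 (l(R, q) = 7 + (1 - 1*3) = 7 + (1 - 3) = 7 - 2 = 5)
t = -1 (t = 4 - 1*5 = 4 - 5 = -1)
j(8)*(-102 + t) = 0*(-102 - 1) = 0*(-103) = 0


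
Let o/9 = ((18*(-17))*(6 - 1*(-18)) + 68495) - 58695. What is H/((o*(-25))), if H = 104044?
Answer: -26011/138150 ≈ -0.18828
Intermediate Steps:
o = 22104 (o = 9*(((18*(-17))*(6 - 1*(-18)) + 68495) - 58695) = 9*((-306*(6 + 18) + 68495) - 58695) = 9*((-306*24 + 68495) - 58695) = 9*((-7344 + 68495) - 58695) = 9*(61151 - 58695) = 9*2456 = 22104)
H/((o*(-25))) = 104044/((22104*(-25))) = 104044/(-552600) = 104044*(-1/552600) = -26011/138150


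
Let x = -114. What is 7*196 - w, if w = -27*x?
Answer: -1706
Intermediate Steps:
w = 3078 (w = -27*(-114) = 3078)
7*196 - w = 7*196 - 1*3078 = 1372 - 3078 = -1706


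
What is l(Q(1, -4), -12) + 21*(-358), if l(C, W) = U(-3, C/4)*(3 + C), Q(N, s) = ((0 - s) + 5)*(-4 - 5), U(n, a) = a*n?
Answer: -24513/2 ≈ -12257.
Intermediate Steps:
Q(N, s) = -45 + 9*s (Q(N, s) = (-s + 5)*(-9) = (5 - s)*(-9) = -45 + 9*s)
l(C, W) = -3*C*(3 + C)/4 (l(C, W) = ((C/4)*(-3))*(3 + C) = (-3*C/4)*(3 + C) = -3*C*(3 + C)/4)
l(Q(1, -4), -12) + 21*(-358) = -3*(-45 + 9*(-4))*(3 + (-45 + 9*(-4)))/4 + 21*(-358) = -3*(-45 - 36)*(3 + (-45 - 36))/4 - 7518 = -3/4*(-81)*(3 - 81) - 7518 = -3/4*(-81)*(-78) - 7518 = -9477/2 - 7518 = -24513/2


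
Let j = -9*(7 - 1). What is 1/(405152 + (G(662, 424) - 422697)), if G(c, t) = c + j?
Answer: -1/16937 ≈ -5.9042e-5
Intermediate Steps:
j = -54 (j = -9*6 = -54)
G(c, t) = -54 + c (G(c, t) = c - 54 = -54 + c)
1/(405152 + (G(662, 424) - 422697)) = 1/(405152 + ((-54 + 662) - 422697)) = 1/(405152 + (608 - 422697)) = 1/(405152 - 422089) = 1/(-16937) = -1/16937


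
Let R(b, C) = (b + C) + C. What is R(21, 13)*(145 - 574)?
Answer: -20163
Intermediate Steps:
R(b, C) = b + 2*C (R(b, C) = (C + b) + C = b + 2*C)
R(21, 13)*(145 - 574) = (21 + 2*13)*(145 - 574) = (21 + 26)*(-429) = 47*(-429) = -20163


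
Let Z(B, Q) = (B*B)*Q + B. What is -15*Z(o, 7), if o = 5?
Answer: -2700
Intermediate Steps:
Z(B, Q) = B + Q*B² (Z(B, Q) = B²*Q + B = Q*B² + B = B + Q*B²)
-15*Z(o, 7) = -75*(1 + 5*7) = -75*(1 + 35) = -75*36 = -15*180 = -2700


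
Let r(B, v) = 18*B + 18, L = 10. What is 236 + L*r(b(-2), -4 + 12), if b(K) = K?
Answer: 56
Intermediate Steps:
r(B, v) = 18 + 18*B
236 + L*r(b(-2), -4 + 12) = 236 + 10*(18 + 18*(-2)) = 236 + 10*(18 - 36) = 236 + 10*(-18) = 236 - 180 = 56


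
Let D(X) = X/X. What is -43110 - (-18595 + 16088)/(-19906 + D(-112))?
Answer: -858107057/19905 ≈ -43110.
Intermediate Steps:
D(X) = 1
-43110 - (-18595 + 16088)/(-19906 + D(-112)) = -43110 - (-18595 + 16088)/(-19906 + 1) = -43110 - (-2507)/(-19905) = -43110 - (-2507)*(-1)/19905 = -43110 - 1*2507/19905 = -43110 - 2507/19905 = -858107057/19905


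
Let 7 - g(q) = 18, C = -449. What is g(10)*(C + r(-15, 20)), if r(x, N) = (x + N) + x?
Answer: 5049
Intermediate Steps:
r(x, N) = N + 2*x (r(x, N) = (N + x) + x = N + 2*x)
g(q) = -11 (g(q) = 7 - 1*18 = 7 - 18 = -11)
g(10)*(C + r(-15, 20)) = -11*(-449 + (20 + 2*(-15))) = -11*(-449 + (20 - 30)) = -11*(-449 - 10) = -11*(-459) = 5049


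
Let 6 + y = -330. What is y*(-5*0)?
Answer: 0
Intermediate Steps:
y = -336 (y = -6 - 330 = -336)
y*(-5*0) = -(-1680)*0 = -336*0 = 0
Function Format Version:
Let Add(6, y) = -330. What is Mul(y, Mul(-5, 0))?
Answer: 0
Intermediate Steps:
y = -336 (y = Add(-6, -330) = -336)
Mul(y, Mul(-5, 0)) = Mul(-336, Mul(-5, 0)) = Mul(-336, 0) = 0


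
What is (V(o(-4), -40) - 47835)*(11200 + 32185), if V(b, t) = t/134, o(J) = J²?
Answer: -139047406525/67 ≈ -2.0753e+9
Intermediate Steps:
V(b, t) = t/134 (V(b, t) = t*(1/134) = t/134)
(V(o(-4), -40) - 47835)*(11200 + 32185) = ((1/134)*(-40) - 47835)*(11200 + 32185) = (-20/67 - 47835)*43385 = -3204965/67*43385 = -139047406525/67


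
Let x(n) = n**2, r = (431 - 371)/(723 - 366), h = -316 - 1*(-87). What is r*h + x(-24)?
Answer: 63964/119 ≈ 537.51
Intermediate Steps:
h = -229 (h = -316 + 87 = -229)
r = 20/119 (r = 60/357 = 60*(1/357) = 20/119 ≈ 0.16807)
r*h + x(-24) = (20/119)*(-229) + (-24)**2 = -4580/119 + 576 = 63964/119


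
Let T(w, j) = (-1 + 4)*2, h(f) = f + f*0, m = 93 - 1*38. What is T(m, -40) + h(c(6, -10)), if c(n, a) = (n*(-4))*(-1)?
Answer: 30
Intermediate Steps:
m = 55 (m = 93 - 38 = 55)
c(n, a) = 4*n (c(n, a) = -4*n*(-1) = 4*n)
h(f) = f (h(f) = f + 0 = f)
T(w, j) = 6 (T(w, j) = 3*2 = 6)
T(m, -40) + h(c(6, -10)) = 6 + 4*6 = 6 + 24 = 30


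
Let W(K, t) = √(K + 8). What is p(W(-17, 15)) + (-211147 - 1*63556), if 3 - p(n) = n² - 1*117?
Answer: -274574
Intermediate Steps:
W(K, t) = √(8 + K)
p(n) = 120 - n² (p(n) = 3 - (n² - 1*117) = 3 - (n² - 117) = 3 - (-117 + n²) = 3 + (117 - n²) = 120 - n²)
p(W(-17, 15)) + (-211147 - 1*63556) = (120 - (√(8 - 17))²) + (-211147 - 1*63556) = (120 - (√(-9))²) + (-211147 - 63556) = (120 - (3*I)²) - 274703 = (120 - 1*(-9)) - 274703 = (120 + 9) - 274703 = 129 - 274703 = -274574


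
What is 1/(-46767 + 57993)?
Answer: 1/11226 ≈ 8.9079e-5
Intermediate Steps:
1/(-46767 + 57993) = 1/11226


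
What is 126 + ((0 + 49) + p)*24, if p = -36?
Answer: 438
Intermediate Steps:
126 + ((0 + 49) + p)*24 = 126 + ((0 + 49) - 36)*24 = 126 + (49 - 36)*24 = 126 + 13*24 = 126 + 312 = 438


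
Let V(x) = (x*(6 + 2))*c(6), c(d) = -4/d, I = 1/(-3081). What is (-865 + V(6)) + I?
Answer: -2763658/3081 ≈ -897.00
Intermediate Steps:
I = -1/3081 ≈ -0.00032457
V(x) = -16*x/3 (V(x) = (x*(6 + 2))*(-4/6) = (x*8)*(-4*⅙) = (8*x)*(-⅔) = -16*x/3)
(-865 + V(6)) + I = (-865 - 16/3*6) - 1/3081 = (-865 - 32) - 1/3081 = -897 - 1/3081 = -2763658/3081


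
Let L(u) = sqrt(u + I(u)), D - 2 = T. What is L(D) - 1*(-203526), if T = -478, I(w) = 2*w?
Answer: 203526 + 2*I*sqrt(357) ≈ 2.0353e+5 + 37.789*I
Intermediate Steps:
D = -476 (D = 2 - 478 = -476)
L(u) = sqrt(3)*sqrt(u) (L(u) = sqrt(u + 2*u) = sqrt(3*u) = sqrt(3)*sqrt(u))
L(D) - 1*(-203526) = sqrt(3)*sqrt(-476) - 1*(-203526) = sqrt(3)*(2*I*sqrt(119)) + 203526 = 2*I*sqrt(357) + 203526 = 203526 + 2*I*sqrt(357)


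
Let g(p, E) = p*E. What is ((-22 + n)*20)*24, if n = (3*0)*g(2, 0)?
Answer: -10560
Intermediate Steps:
g(p, E) = E*p
n = 0 (n = (3*0)*(0*2) = 0*0 = 0)
((-22 + n)*20)*24 = ((-22 + 0)*20)*24 = -22*20*24 = -440*24 = -10560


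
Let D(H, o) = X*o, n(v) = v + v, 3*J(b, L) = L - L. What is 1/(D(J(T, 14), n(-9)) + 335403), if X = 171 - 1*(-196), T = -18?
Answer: 1/328797 ≈ 3.0414e-6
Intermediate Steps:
J(b, L) = 0 (J(b, L) = (L - L)/3 = (⅓)*0 = 0)
n(v) = 2*v
X = 367 (X = 171 + 196 = 367)
D(H, o) = 367*o
1/(D(J(T, 14), n(-9)) + 335403) = 1/(367*(2*(-9)) + 335403) = 1/(367*(-18) + 335403) = 1/(-6606 + 335403) = 1/328797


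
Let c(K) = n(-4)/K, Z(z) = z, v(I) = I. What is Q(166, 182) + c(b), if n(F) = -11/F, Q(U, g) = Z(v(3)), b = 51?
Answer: 623/204 ≈ 3.0539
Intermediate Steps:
Q(U, g) = 3
c(K) = 11/(4*K) (c(K) = (-11/(-4))/K = (-11*(-¼))/K = 11/(4*K))
Q(166, 182) + c(b) = 3 + (11/4)/51 = 3 + (11/4)*(1/51) = 3 + 11/204 = 623/204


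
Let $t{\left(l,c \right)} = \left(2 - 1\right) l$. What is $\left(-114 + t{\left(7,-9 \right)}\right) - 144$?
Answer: $-251$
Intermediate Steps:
$t{\left(l,c \right)} = l$ ($t{\left(l,c \right)} = 1 l = l$)
$\left(-114 + t{\left(7,-9 \right)}\right) - 144 = \left(-114 + 7\right) - 144 = -107 - 144 = -251$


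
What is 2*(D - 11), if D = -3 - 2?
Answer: -32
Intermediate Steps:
D = -5
2*(D - 11) = 2*(-5 - 11) = 2*(-16) = -32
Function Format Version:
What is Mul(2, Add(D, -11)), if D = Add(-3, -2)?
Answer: -32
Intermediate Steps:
D = -5
Mul(2, Add(D, -11)) = Mul(2, Add(-5, -11)) = Mul(2, -16) = -32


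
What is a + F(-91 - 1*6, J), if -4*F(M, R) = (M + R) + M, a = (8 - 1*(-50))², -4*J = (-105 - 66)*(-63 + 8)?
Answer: 64005/16 ≈ 4000.3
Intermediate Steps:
J = -9405/4 (J = -(-105 - 66)*(-63 + 8)/4 = -(-171)*(-55)/4 = -¼*9405 = -9405/4 ≈ -2351.3)
a = 3364 (a = (8 + 50)² = 58² = 3364)
F(M, R) = -M/2 - R/4 (F(M, R) = -((M + R) + M)/4 = -(R + 2*M)/4 = -M/2 - R/4)
a + F(-91 - 1*6, J) = 3364 + (-(-91 - 1*6)/2 - ¼*(-9405/4)) = 3364 + (-(-91 - 6)/2 + 9405/16) = 3364 + (-½*(-97) + 9405/16) = 3364 + (97/2 + 9405/16) = 3364 + 10181/16 = 64005/16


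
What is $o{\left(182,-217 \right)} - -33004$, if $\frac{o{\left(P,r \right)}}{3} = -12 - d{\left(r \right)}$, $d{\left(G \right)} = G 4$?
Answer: $35572$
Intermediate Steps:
$d{\left(G \right)} = 4 G$
$o{\left(P,r \right)} = -36 - 12 r$ ($o{\left(P,r \right)} = 3 \left(-12 - 4 r\right) = -36 - 12 r$)
$o{\left(182,-217 \right)} - -33004 = \left(-36 - -2604\right) - -33004 = \left(-36 + 2604\right) + 33004 = 2568 + 33004 = 35572$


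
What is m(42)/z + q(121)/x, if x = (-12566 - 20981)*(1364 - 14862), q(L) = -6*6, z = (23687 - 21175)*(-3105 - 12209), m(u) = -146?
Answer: 16181616407/4354831934443952 ≈ 3.7158e-6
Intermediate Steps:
z = -38468768 (z = 2512*(-15314) = -38468768)
q(L) = -36
x = 452817406 (x = -33547*(-13498) = 452817406)
m(42)/z + q(121)/x = -146/(-38468768) - 36/452817406 = -146*(-1/38468768) - 36*1/452817406 = 73/19234384 - 18/226408703 = 16181616407/4354831934443952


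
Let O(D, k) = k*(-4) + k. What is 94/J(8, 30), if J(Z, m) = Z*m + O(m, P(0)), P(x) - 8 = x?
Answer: 47/108 ≈ 0.43518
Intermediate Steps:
P(x) = 8 + x
O(D, k) = -3*k (O(D, k) = -4*k + k = -3*k)
J(Z, m) = -24 + Z*m (J(Z, m) = Z*m - 3*(8 + 0) = Z*m - 3*8 = Z*m - 24 = -24 + Z*m)
94/J(8, 30) = 94/(-24 + 8*30) = 94/(-24 + 240) = 94/216 = 94*(1/216) = 47/108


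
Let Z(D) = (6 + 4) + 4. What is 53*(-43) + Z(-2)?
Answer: -2265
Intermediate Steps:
Z(D) = 14 (Z(D) = 10 + 4 = 14)
53*(-43) + Z(-2) = 53*(-43) + 14 = -2279 + 14 = -2265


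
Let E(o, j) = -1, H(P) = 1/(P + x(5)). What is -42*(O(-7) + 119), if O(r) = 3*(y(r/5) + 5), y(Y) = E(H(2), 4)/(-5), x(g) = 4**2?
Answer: -28266/5 ≈ -5653.2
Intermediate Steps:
x(g) = 16
H(P) = 1/(16 + P) (H(P) = 1/(P + 16) = 1/(16 + P))
y(Y) = 1/5 (y(Y) = -1/(-5) = -1*(-1/5) = 1/5)
O(r) = 78/5 (O(r) = 3*(1/5 + 5) = 3*(26/5) = 78/5)
-42*(O(-7) + 119) = -42*(78/5 + 119) = -42*673/5 = -28266/5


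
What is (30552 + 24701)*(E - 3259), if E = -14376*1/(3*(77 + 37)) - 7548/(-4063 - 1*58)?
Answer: -42819583334759/234897 ≈ -1.8229e+8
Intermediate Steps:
E = -9443680/234897 (E = -14376/(114*3) - 7548/(-4063 - 58) = -14376/342 - 7548/(-4121) = -14376*1/342 - 7548*(-1/4121) = -2396/57 + 7548/4121 = -9443680/234897 ≈ -40.203)
(30552 + 24701)*(E - 3259) = (30552 + 24701)*(-9443680/234897 - 3259) = 55253*(-774973003/234897) = -42819583334759/234897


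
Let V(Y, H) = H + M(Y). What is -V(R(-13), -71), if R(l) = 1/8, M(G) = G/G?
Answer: 70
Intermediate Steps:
M(G) = 1
R(l) = 1/8
V(Y, H) = 1 + H (V(Y, H) = H + 1 = 1 + H)
-V(R(-13), -71) = -(1 - 71) = -1*(-70) = 70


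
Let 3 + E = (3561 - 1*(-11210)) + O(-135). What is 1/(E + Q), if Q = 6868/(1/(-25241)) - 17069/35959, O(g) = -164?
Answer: -35959/6233154077125 ≈ -5.7690e-9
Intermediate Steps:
Q = -6233679222361/35959 (Q = 6868/(-1/25241) - 17069*1/35959 = 6868*(-25241) - 17069/35959 = -173355188 - 17069/35959 = -6233679222361/35959 ≈ -1.7336e+8)
E = 14604 (E = -3 + ((3561 - 1*(-11210)) - 164) = -3 + ((3561 + 11210) - 164) = -3 + (14771 - 164) = -3 + 14607 = 14604)
1/(E + Q) = 1/(14604 - 6233679222361/35959) = 1/(-6233154077125/35959) = -35959/6233154077125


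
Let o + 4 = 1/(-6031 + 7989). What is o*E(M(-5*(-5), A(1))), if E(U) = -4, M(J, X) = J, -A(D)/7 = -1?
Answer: 15662/979 ≈ 15.998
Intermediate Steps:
A(D) = 7 (A(D) = -7*(-1) = 7)
o = -7831/1958 (o = -4 + 1/(-6031 + 7989) = -4 + 1/1958 = -7831/1958 ≈ -3.9995)
o*E(M(-5*(-5), A(1))) = -7831/1958*(-4) = 15662/979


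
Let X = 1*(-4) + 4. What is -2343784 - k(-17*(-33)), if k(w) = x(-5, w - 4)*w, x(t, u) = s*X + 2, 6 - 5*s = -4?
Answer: -2344906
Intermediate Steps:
s = 2 (s = 6/5 - 1/5*(-4) = 6/5 + 4/5 = 2)
X = 0 (X = -4 + 4 = 0)
x(t, u) = 2 (x(t, u) = 2*0 + 2 = 0 + 2 = 2)
k(w) = 2*w
-2343784 - k(-17*(-33)) = -2343784 - 2*(-17*(-33)) = -2343784 - 2*561 = -2343784 - 1*1122 = -2343784 - 1122 = -2344906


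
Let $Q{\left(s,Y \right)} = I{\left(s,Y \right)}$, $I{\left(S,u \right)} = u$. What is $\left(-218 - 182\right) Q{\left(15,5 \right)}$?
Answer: $-2000$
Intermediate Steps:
$Q{\left(s,Y \right)} = Y$
$\left(-218 - 182\right) Q{\left(15,5 \right)} = \left(-218 - 182\right) 5 = \left(-400\right) 5 = -2000$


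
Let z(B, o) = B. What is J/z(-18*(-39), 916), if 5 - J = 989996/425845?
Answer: 1391/365010 ≈ 0.0038109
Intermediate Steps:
J = 162747/60835 (J = 5 - 989996/425845 = 5 - 1*141428/60835 = 5 - 141428/60835 = 162747/60835 ≈ 2.6752)
J/z(-18*(-39), 916) = 162747/(60835*((-18*(-39)))) = (162747/60835)/702 = (162747/60835)*(1/702) = 1391/365010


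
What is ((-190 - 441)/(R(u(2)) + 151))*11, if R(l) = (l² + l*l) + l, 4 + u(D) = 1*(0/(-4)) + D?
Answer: -6941/157 ≈ -44.210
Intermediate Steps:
u(D) = -4 + D (u(D) = -4 + (1*(0/(-4)) + D) = -4 + (1*(0*(-¼)) + D) = -4 + (1*0 + D) = -4 + (0 + D) = -4 + D)
R(l) = l + 2*l² (R(l) = (l² + l²) + l = 2*l² + l = l + 2*l²)
((-190 - 441)/(R(u(2)) + 151))*11 = ((-190 - 441)/((-4 + 2)*(1 + 2*(-4 + 2)) + 151))*11 = -631/(-2*(1 + 2*(-2)) + 151)*11 = -631/(-2*(1 - 4) + 151)*11 = -631/(-2*(-3) + 151)*11 = -631/(6 + 151)*11 = -631/157*11 = -6941/157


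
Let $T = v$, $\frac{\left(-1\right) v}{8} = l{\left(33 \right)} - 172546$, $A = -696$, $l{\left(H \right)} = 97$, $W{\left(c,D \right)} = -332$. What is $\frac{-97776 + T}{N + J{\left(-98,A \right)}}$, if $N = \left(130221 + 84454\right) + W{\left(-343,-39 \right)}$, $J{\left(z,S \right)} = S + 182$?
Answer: $\frac{1281816}{213829} \approx 5.9946$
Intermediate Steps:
$v = 1379592$ ($v = - 8 \left(97 - 172546\right) = \left(-8\right) \left(-172449\right) = 1379592$)
$J{\left(z,S \right)} = 182 + S$
$N = 214343$ ($N = \left(130221 + 84454\right) - 332 = 214675 - 332 = 214343$)
$T = 1379592$
$\frac{-97776 + T}{N + J{\left(-98,A \right)}} = \frac{-97776 + 1379592}{214343 + \left(182 - 696\right)} = \frac{1281816}{214343 - 514} = \frac{1281816}{213829}$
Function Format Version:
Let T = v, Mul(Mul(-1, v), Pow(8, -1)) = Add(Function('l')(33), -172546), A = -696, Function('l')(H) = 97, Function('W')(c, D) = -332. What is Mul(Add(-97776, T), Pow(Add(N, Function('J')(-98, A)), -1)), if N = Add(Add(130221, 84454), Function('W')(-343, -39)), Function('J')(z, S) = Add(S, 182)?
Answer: Rational(1281816, 213829) ≈ 5.9946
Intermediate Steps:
v = 1379592 (v = Mul(-8, Add(97, -172546)) = Mul(-8, -172449) = 1379592)
Function('J')(z, S) = Add(182, S)
N = 214343 (N = Add(Add(130221, 84454), -332) = Add(214675, -332) = 214343)
T = 1379592
Mul(Add(-97776, T), Pow(Add(N, Function('J')(-98, A)), -1)) = Mul(Add(-97776, 1379592), Pow(Add(214343, Add(182, -696)), -1)) = Mul(1281816, Pow(Add(214343, -514), -1)) = Mul(1281816, Pow(213829, -1)) = Mul(1281816, Rational(1, 213829)) = Rational(1281816, 213829)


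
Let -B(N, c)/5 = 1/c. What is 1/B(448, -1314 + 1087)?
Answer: 227/5 ≈ 45.400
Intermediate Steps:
B(N, c) = -5/c
1/B(448, -1314 + 1087) = 1/(-5/(-1314 + 1087)) = 1/(-5/(-227)) = 1/(-5*(-1/227)) = 1/(5/227) = 227/5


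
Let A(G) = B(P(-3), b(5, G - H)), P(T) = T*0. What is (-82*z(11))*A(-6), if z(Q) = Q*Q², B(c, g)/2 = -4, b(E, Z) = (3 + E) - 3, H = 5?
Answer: 873136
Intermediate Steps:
P(T) = 0
b(E, Z) = E
B(c, g) = -8 (B(c, g) = 2*(-4) = -8)
A(G) = -8
z(Q) = Q³
(-82*z(11))*A(-6) = -82*11³*(-8) = -82*1331*(-8) = -109142*(-8) = 873136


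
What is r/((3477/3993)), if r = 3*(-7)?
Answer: -27951/1159 ≈ -24.116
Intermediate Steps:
r = -21
r/((3477/3993)) = -21/(3477/3993) = -21/(3477*(1/3993)) = -21/1159/1331 = -21*1331/1159 = -27951/1159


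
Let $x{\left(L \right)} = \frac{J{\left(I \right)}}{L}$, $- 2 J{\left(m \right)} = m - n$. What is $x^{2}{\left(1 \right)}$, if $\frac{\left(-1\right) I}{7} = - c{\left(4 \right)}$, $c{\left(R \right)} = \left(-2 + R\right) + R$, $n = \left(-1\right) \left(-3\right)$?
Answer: $\frac{1521}{4} \approx 380.25$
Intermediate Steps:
$n = 3$
$c{\left(R \right)} = -2 + 2 R$
$I = 42$ ($I = - 7 \left(- (-2 + 2 \cdot 4)\right) = - 7 \left(- (-2 + 8)\right) = - 7 \left(\left(-1\right) 6\right) = \left(-7\right) \left(-6\right) = 42$)
$J{\left(m \right)} = \frac{3}{2} - \frac{m}{2}$ ($J{\left(m \right)} = - \frac{m - 3}{2} = - \frac{-3 + m}{2} = \frac{3}{2} - \frac{m}{2}$)
$x{\left(L \right)} = - \frac{39}{2 L}$ ($x{\left(L \right)} = \frac{\frac{3}{2} - 21}{L} = - \frac{39}{2 L}$)
$x^{2}{\left(1 \right)} = \left(- \frac{39}{2 \cdot 1}\right)^{2} = \left(\left(- \frac{39}{2}\right) 1\right)^{2} = \left(- \frac{39}{2}\right)^{2} = \frac{1521}{4}$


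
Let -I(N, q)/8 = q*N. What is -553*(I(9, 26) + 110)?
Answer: 974386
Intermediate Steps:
I(N, q) = -8*N*q (I(N, q) = -8*q*N = -8*N*q)
-553*(I(9, 26) + 110) = -553*(-8*9*26 + 110) = -553*(-1872 + 110) = -553*(-1762) = 974386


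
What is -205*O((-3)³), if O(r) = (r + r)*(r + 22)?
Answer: -55350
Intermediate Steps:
O(r) = 2*r*(22 + r) (O(r) = (2*r)*(22 + r) = 2*r*(22 + r))
-205*O((-3)³) = -410*(-3)³*(22 + (-3)³) = -410*(-27)*(22 - 27) = -410*(-27)*(-5) = -205*270 = -55350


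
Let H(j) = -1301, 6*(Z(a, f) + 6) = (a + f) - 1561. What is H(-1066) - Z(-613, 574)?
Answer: -3085/3 ≈ -1028.3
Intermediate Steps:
Z(a, f) = -1597/6 + a/6 + f/6 (Z(a, f) = -6 + ((a + f) - 1561)/6 = -6 + (-1561 + a + f)/6 = -6 + (-1561/6 + a/6 + f/6) = -1597/6 + a/6 + f/6)
H(-1066) - Z(-613, 574) = -1301 - (-1597/6 + (⅙)*(-613) + (⅙)*574) = -1301 - (-1597/6 - 613/6 + 287/3) = -1301 - 1*(-818/3) = -1301 + 818/3 = -3085/3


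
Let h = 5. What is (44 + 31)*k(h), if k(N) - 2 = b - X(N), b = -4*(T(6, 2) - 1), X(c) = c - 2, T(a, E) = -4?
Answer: 1425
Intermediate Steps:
X(c) = -2 + c
b = 20 (b = -4*(-4 - 1) = -4*(-5) = 20)
k(N) = 24 - N (k(N) = 2 + (20 - (-2 + N)) = 2 + (20 + (2 - N)) = 2 + (22 - N) = 24 - N)
(44 + 31)*k(h) = (44 + 31)*(24 - 1*5) = 75*(24 - 5) = 75*19 = 1425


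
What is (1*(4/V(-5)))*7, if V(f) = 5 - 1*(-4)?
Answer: 28/9 ≈ 3.1111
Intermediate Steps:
V(f) = 9 (V(f) = 5 + 4 = 9)
(1*(4/V(-5)))*7 = (1*(4/9))*7 = (4/9)*7 = 28/9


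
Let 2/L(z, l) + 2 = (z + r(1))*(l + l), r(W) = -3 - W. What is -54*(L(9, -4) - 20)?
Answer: 7578/7 ≈ 1082.6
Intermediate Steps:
L(z, l) = 2/(-2 + 2*l*(-4 + z)) (L(z, l) = 2/(-2 + (z + (-3 - 1*1))*(l + l)) = 2/(-2 + (z + (-3 - 1))*(2*l)) = 2/(-2 + (z - 4)*(2*l)) = 2/(-2 + (-4 + z)*(2*l)) = 2/(-2 + 2*l*(-4 + z)))
-54*(L(9, -4) - 20) = -54*(1/(-1 - 4*(-4) - 4*9) - 20) = -54*(1/(-1 + 16 - 36) - 20) = -54*(1/(-21) - 20) = -54*(-1/21 - 20) = -54*(-421/21) = 7578/7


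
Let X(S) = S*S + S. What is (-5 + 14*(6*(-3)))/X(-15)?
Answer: -257/210 ≈ -1.2238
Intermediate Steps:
X(S) = S + S² (X(S) = S² + S = S + S²)
(-5 + 14*(6*(-3)))/X(-15) = (-5 + 14*(6*(-3)))/((-15*(1 - 15))) = (-5 + 14*(-18))/((-15*(-14))) = (-5 - 252)/210 = -257*1/210 = -257/210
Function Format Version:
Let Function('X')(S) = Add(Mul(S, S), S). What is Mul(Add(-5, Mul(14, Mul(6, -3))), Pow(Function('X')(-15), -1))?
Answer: Rational(-257, 210) ≈ -1.2238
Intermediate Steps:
Function('X')(S) = Add(S, Pow(S, 2)) (Function('X')(S) = Add(Pow(S, 2), S) = Add(S, Pow(S, 2)))
Mul(Add(-5, Mul(14, Mul(6, -3))), Pow(Function('X')(-15), -1)) = Mul(Add(-5, Mul(14, Mul(6, -3))), Pow(Mul(-15, Add(1, -15)), -1)) = Mul(Add(-5, Mul(14, -18)), Pow(Mul(-15, -14), -1)) = Mul(Add(-5, -252), Pow(210, -1)) = Mul(-257, Rational(1, 210)) = Rational(-257, 210)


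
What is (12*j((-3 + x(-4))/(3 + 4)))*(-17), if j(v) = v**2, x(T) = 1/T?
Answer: -8619/196 ≈ -43.974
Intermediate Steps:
(12*j((-3 + x(-4))/(3 + 4)))*(-17) = (12*((-3 + 1/(-4))/(3 + 4))**2)*(-17) = (12*((-3 - 1/4)/7)**2)*(-17) = (12*(-13/4*1/7)**2)*(-17) = (12*(-13/28)**2)*(-17) = (12*(169/784))*(-17) = (507/196)*(-17) = -8619/196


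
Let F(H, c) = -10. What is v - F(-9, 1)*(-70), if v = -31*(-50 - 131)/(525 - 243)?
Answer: -191789/282 ≈ -680.10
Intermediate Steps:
v = 5611/282 (v = -(-5611)/282 = -31*(-181/282) = 5611/282 ≈ 19.897)
v - F(-9, 1)*(-70) = 5611/282 - (-10)*(-70) = 5611/282 - 1*700 = 5611/282 - 700 = -191789/282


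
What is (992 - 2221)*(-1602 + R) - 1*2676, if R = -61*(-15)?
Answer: 841647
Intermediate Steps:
R = 915
(992 - 2221)*(-1602 + R) - 1*2676 = (992 - 2221)*(-1602 + 915) - 1*2676 = -1229*(-687) - 2676 = 844323 - 2676 = 841647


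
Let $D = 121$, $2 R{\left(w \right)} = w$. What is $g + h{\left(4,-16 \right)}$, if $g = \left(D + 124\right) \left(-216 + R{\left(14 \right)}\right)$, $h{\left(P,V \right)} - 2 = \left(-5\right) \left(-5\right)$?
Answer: $-51178$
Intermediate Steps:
$R{\left(w \right)} = \frac{w}{2}$
$h{\left(P,V \right)} = 27$ ($h{\left(P,V \right)} = 2 - -25 = 2 + 25 = 27$)
$g = -51205$ ($g = \left(121 + 124\right) \left(-216 + \frac{1}{2} \cdot 14\right) = 245 \left(-216 + 7\right) = 245 \left(-209\right) = -51205$)
$g + h{\left(4,-16 \right)} = -51205 + 27 = -51178$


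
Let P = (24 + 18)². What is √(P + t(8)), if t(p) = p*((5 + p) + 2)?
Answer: 2*√471 ≈ 43.405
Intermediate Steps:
t(p) = p*(7 + p)
P = 1764 (P = 42² = 1764)
√(P + t(8)) = √(1764 + 8*(7 + 8)) = √(1764 + 8*15) = √(1764 + 120) = √1884 = 2*√471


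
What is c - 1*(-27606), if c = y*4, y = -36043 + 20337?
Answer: -35218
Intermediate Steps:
y = -15706
c = -62824 (c = -15706*4 = -62824)
c - 1*(-27606) = -62824 - 1*(-27606) = -62824 + 27606 = -35218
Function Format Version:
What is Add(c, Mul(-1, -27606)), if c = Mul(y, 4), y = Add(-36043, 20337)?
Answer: -35218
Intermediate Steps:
y = -15706
c = -62824 (c = Mul(-15706, 4) = -62824)
Add(c, Mul(-1, -27606)) = Add(-62824, Mul(-1, -27606)) = Add(-62824, 27606) = -35218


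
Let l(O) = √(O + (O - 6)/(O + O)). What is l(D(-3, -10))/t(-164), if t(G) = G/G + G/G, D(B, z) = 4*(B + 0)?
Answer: 3*I*√5/4 ≈ 1.6771*I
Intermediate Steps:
D(B, z) = 4*B
t(G) = 2 (t(G) = 1 + 1 = 2)
l(O) = √(O + (-6 + O)/(2*O)) (l(O) = √(O + (-6 + O)/((2*O))) = √(O + (-6 + O)*(1/(2*O))) = √(O + (-6 + O)/(2*O)))
l(D(-3, -10))/t(-164) = (√(2 - 12/(4*(-3)) + 4*(4*(-3)))/2)/2 = (√(2 - 12/(-12) + 4*(-12))/2)*(½) = (√(2 - 12*(-1/12) - 48)/2)*(½) = (√(2 + 1 - 48)/2)*(½) = (√(-45)/2)*(½) = ((3*I*√5)/2)*(½) = (3*I*√5/2)*(½) = 3*I*√5/4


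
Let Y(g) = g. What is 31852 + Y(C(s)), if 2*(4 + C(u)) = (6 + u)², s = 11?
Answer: 63985/2 ≈ 31993.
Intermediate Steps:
C(u) = -4 + (6 + u)²/2
31852 + Y(C(s)) = 31852 + (-4 + (6 + 11)²/2) = 31852 + (-4 + (½)*17²) = 31852 + (-4 + (½)*289) = 31852 + (-4 + 289/2) = 31852 + 281/2 = 63985/2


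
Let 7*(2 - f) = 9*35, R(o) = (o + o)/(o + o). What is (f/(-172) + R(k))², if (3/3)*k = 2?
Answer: 25/16 ≈ 1.5625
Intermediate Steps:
k = 2
R(o) = 1 (R(o) = (2*o)/((2*o)) = (2*o)*(1/(2*o)) = 1)
f = -43 (f = 2 - 9*35/7 = 2 - ⅐*315 = 2 - 45 = -43)
(f/(-172) + R(k))² = (-43/(-172) + 1)² = (-43*(-1/172) + 1)² = (¼ + 1)² = (5/4)² = 25/16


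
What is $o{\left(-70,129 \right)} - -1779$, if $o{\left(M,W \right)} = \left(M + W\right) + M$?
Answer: $1768$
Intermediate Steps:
$o{\left(M,W \right)} = W + 2 M$
$o{\left(-70,129 \right)} - -1779 = \left(129 + 2 \left(-70\right)\right) - -1779 = \left(129 - 140\right) + 1779 = -11 + 1779 = 1768$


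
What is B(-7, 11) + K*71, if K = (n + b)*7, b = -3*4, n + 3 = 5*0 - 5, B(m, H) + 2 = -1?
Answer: -9943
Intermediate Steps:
B(m, H) = -3 (B(m, H) = -2 - 1 = -3)
n = -8 (n = -3 + (5*0 - 5) = -3 + (0 - 5) = -3 - 5 = -8)
b = -12
K = -140 (K = (-8 - 12)*7 = -20*7 = -140)
B(-7, 11) + K*71 = -3 - 140*71 = -3 - 9940 = -9943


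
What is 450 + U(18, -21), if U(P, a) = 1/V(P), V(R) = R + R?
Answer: 16201/36 ≈ 450.03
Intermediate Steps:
V(R) = 2*R
U(P, a) = 1/(2*P)
450 + U(18, -21) = 450 + (½)/18 = 450 + (½)*(1/18) = 450 + 1/36 = 16201/36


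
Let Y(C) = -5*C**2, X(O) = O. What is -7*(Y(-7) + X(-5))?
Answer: 1750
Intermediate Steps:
-7*(Y(-7) + X(-5)) = -7*(-5*(-7)**2 - 5) = -7*(-5*49 - 5) = -7*(-245 - 5) = -7*(-250) = 1750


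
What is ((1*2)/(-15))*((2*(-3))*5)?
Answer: 4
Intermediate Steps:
((1*2)/(-15))*((2*(-3))*5) = (-1/15*2)*(-6*5) = -2/15*(-30) = 4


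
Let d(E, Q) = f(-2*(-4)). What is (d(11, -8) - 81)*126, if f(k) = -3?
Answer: -10584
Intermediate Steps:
d(E, Q) = -3
(d(11, -8) - 81)*126 = (-3 - 81)*126 = -84*126 = -10584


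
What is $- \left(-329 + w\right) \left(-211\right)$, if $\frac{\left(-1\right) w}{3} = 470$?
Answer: $-366929$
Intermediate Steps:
$w = -1410$ ($w = \left(-3\right) 470 = -1410$)
$- \left(-329 + w\right) \left(-211\right) = - \left(-329 - 1410\right) \left(-211\right) = - \left(-1739\right) \left(-211\right) = \left(-1\right) 366929 = -366929$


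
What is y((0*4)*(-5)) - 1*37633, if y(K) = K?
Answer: -37633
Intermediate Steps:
y((0*4)*(-5)) - 1*37633 = (0*4)*(-5) - 1*37633 = 0*(-5) - 37633 = 0 - 37633 = -37633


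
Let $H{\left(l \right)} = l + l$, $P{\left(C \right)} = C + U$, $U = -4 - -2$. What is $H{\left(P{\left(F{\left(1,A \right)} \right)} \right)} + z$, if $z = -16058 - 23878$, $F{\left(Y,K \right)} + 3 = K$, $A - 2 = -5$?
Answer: $-39952$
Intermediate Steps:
$A = -3$ ($A = 2 - 5 = -3$)
$F{\left(Y,K \right)} = -3 + K$
$z = -39936$
$U = -2$ ($U = -4 + 2 = -2$)
$P{\left(C \right)} = -2 + C$ ($P{\left(C \right)} = C - 2 = -2 + C$)
$H{\left(l \right)} = 2 l$
$H{\left(P{\left(F{\left(1,A \right)} \right)} \right)} + z = 2 \left(-2 - 6\right) - 39936 = 2 \left(-8\right) - 39936 = -16 - 39936 = -39952$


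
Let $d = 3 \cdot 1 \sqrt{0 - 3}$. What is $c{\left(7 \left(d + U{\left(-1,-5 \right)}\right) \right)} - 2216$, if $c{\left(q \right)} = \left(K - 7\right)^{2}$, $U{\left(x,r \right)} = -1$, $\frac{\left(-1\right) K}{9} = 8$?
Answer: $4025$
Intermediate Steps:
$K = -72$ ($K = \left(-9\right) 8 = -72$)
$d = 3 i \sqrt{3}$ ($d = 3 \sqrt{-3} = 3 i \sqrt{3} \approx 5.1962 i$)
$c{\left(q \right)} = 6241$ ($c{\left(q \right)} = \left(-72 - 7\right)^{2} = \left(-79\right)^{2} = 6241$)
$c{\left(7 \left(d + U{\left(-1,-5 \right)}\right) \right)} - 2216 = 6241 - 2216 = 4025$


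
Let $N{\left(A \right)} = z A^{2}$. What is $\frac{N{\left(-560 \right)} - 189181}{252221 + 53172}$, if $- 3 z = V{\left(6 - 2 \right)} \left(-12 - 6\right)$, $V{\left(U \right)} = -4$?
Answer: $- \frac{7715581}{305393} \approx -25.264$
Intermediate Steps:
$z = -24$ ($z = - \frac{\left(-4\right) \left(-12 - 6\right)}{3} = - \frac{\left(-4\right) \left(-18\right)}{3} = \left(- \frac{1}{3}\right) 72 = -24$)
$N{\left(A \right)} = - 24 A^{2}$
$\frac{N{\left(-560 \right)} - 189181}{252221 + 53172} = \frac{- 24 \left(-560\right)^{2} - 189181}{252221 + 53172} = \frac{\left(-24\right) 313600 - 189181}{305393} = \left(-7526400 - 189181\right) \frac{1}{305393} = \left(-7715581\right) \frac{1}{305393} = - \frac{7715581}{305393}$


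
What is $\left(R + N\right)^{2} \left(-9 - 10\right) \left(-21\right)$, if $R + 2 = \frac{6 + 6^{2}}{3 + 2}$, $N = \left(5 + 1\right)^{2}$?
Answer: $\frac{17932656}{25} \approx 7.1731 \cdot 10^{5}$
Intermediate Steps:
$N = 36$ ($N = 6^{2} = 36$)
$R = \frac{32}{5}$ ($R = -2 + \frac{6 + 6^{2}}{3 + 2} = -2 + \frac{6 + 36}{5} = -2 + 42 \cdot \frac{1}{5} = -2 + \frac{42}{5} = \frac{32}{5} \approx 6.4$)
$\left(R + N\right)^{2} \left(-9 - 10\right) \left(-21\right) = \left(\frac{32}{5} + 36\right)^{2} \left(-9 - 10\right) \left(-21\right) = \left(\frac{212}{5}\right)^{2} \left(-9 - 10\right) \left(-21\right) = \frac{44944}{25} \left(-19\right) \left(-21\right) = \left(- \frac{853936}{25}\right) \left(-21\right) = \frac{17932656}{25}$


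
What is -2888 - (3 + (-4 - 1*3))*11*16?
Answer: -2184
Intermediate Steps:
-2888 - (3 + (-4 - 1*3))*11*16 = -2888 - (3 + (-4 - 3))*11*16 = -2888 - (3 - 7)*11*16 = -2888 - (-4*11)*16 = -2888 - (-44)*16 = -2888 - 1*(-704) = -2888 + 704 = -2184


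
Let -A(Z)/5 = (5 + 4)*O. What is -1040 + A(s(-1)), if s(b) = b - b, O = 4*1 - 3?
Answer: -1085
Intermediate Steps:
O = 1 (O = 4 - 3 = 1)
s(b) = 0
A(Z) = -45 (A(Z) = -5*(5 + 4) = -45)
-1040 + A(s(-1)) = -1040 - 45 = -1085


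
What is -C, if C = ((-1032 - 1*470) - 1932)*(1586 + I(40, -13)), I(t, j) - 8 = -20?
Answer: 5405116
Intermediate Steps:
I(t, j) = -12 (I(t, j) = 8 - 20 = -12)
C = -5405116 (C = ((-1032 - 1*470) - 1932)*(1586 - 12) = ((-1032 - 470) - 1932)*1574 = (-1502 - 1932)*1574 = -3434*1574 = -5405116)
-C = -1*(-5405116) = 5405116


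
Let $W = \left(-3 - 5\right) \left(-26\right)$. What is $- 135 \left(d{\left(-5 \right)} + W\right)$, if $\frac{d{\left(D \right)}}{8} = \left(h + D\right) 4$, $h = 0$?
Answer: $-6480$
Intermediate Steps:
$d{\left(D \right)} = 32 D$ ($d{\left(D \right)} = 8 \left(0 + D\right) 4 = 8 D 4 = 8 \cdot 4 D = 32 D$)
$W = 208$ ($W = \left(-8\right) \left(-26\right) = 208$)
$- 135 \left(d{\left(-5 \right)} + W\right) = - 135 \left(32 \left(-5\right) + 208\right) = - 135 \left(-160 + 208\right) = \left(-135\right) 48 = -6480$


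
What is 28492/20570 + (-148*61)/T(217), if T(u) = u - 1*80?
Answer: -5347134/82885 ≈ -64.513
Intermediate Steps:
T(u) = -80 + u (T(u) = u - 80 = -80 + u)
28492/20570 + (-148*61)/T(217) = 28492/20570 + (-148*61)/(-80 + 217) = 28492*(1/20570) - 9028/137 = 838/605 - 9028*1/137 = 838/605 - 9028/137 = -5347134/82885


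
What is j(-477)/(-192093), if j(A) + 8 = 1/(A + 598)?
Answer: 967/23243253 ≈ 4.1603e-5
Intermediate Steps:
j(A) = -8 + 1/(598 + A) (j(A) = -8 + 1/(A + 598) = -8 + 1/(598 + A))
j(-477)/(-192093) = ((-4783 - 8*(-477))/(598 - 477))/(-192093) = ((-4783 + 3816)/121)*(-1/192093) = ((1/121)*(-967))*(-1/192093) = -967/121*(-1/192093) = 967/23243253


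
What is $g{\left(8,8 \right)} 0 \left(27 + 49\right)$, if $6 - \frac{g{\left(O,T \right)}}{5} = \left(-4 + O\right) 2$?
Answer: $0$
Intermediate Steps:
$g{\left(O,T \right)} = 70 - 10 O$ ($g{\left(O,T \right)} = 30 - 5 \left(-4 + O\right) 2 = 30 - 5 \left(-8 + 2 O\right) = 30 - \left(-40 + 10 O\right) = 70 - 10 O$)
$g{\left(8,8 \right)} 0 \left(27 + 49\right) = \left(70 - 80\right) 0 \left(27 + 49\right) = \left(70 - 80\right) 0 \cdot 76 = \left(-10\right) 0 \cdot 76 = 0 \cdot 76 = 0$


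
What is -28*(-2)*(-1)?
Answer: -56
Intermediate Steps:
-28*(-2)*(-1) = -4*(-14)*(-1) = 56*(-1) = -56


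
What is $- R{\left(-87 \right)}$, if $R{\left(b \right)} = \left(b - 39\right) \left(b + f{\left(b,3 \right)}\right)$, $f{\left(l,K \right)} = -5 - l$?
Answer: $-630$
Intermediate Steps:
$R{\left(b \right)} = 195 - 5 b$ ($R{\left(b \right)} = \left(b - 39\right) \left(b - \left(5 + b\right)\right) = \left(-39 + b\right) \left(-5\right) = 195 - 5 b$)
$- R{\left(-87 \right)} = - (195 - -435) = - (195 + 435) = \left(-1\right) 630 = -630$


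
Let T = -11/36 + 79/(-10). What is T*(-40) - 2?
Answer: 2936/9 ≈ 326.22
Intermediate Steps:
T = -1477/180 (T = -11*1/36 + 79*(-⅒) = -11/36 - 79/10 = -1477/180 ≈ -8.2056)
T*(-40) - 2 = -1477/180*(-40) - 2 = 2954/9 - 2 = 2936/9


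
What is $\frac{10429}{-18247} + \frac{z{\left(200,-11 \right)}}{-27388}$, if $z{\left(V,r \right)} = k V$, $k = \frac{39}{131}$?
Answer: $- \frac{9389946203}{16366774379} \approx -0.57372$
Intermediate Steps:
$k = \frac{39}{131}$ ($k = 39 \cdot \frac{1}{131} = \frac{39}{131} \approx 0.29771$)
$z{\left(V,r \right)} = \frac{39 V}{131}$
$\frac{10429}{-18247} + \frac{z{\left(200,-11 \right)}}{-27388} = \frac{10429}{-18247} + \frac{\frac{39}{131} \cdot 200}{-27388} = 10429 \left(- \frac{1}{18247}\right) + \frac{7800}{131} \left(- \frac{1}{27388}\right) = - \frac{10429}{18247} - \frac{1950}{896957} = - \frac{9389946203}{16366774379}$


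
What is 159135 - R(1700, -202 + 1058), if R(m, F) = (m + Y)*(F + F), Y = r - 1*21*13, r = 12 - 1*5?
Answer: -2295873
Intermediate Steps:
r = 7 (r = 12 - 5 = 7)
Y = -266 (Y = 7 - 1*21*13 = 7 - 21*13 = 7 - 273 = -266)
R(m, F) = 2*F*(-266 + m) (R(m, F) = (m - 266)*(F + F) = (-266 + m)*(2*F) = 2*F*(-266 + m))
159135 - R(1700, -202 + 1058) = 159135 - 2*(-202 + 1058)*(-266 + 1700) = 159135 - 2*856*1434 = 159135 - 1*2455008 = 159135 - 2455008 = -2295873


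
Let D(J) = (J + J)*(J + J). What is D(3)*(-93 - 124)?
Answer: -7812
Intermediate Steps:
D(J) = 4*J**2 (D(J) = (2*J)*(2*J) = 4*J**2)
D(3)*(-93 - 124) = (4*3**2)*(-93 - 124) = (4*9)*(-217) = 36*(-217) = -7812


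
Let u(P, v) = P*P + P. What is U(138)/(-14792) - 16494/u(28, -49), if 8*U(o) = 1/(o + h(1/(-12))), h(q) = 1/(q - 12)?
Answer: -9758194032443/480396115584 ≈ -20.313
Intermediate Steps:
h(q) = 1/(-12 + q)
U(o) = 1/(8*(-12/145 + o)) (U(o) = 1/(8*(o + 1/(-12 + 1/(-12)))) = 1/(8*(o + 1/(-12 - 1/12))) = 1/(8*(o + 1/(-145/12))) = 1/(8*(o - 12/145)) = 1/(8*(-12/145 + o)))
u(P, v) = P + P² (u(P, v) = P² + P = P + P²)
U(138)/(-14792) - 16494/u(28, -49) = (145/(8*(-12 + 145*138)))/(-14792) - 16494*1/(28*(1 + 28)) = (145/(8*(-12 + 20010)))*(-1/14792) - 16494/(28*29) = ((145/8)/19998)*(-1/14792) - 16494/812 = ((145/8)*(1/19998))*(-1/14792) - 16494*1/812 = (145/159984)*(-1/14792) - 8247/406 = -145/2366483328 - 8247/406 = -9758194032443/480396115584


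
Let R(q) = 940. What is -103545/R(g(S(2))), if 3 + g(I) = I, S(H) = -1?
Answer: -20709/188 ≈ -110.15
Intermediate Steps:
g(I) = -3 + I
-103545/R(g(S(2))) = -103545/940 = -103545*1/940 = -20709/188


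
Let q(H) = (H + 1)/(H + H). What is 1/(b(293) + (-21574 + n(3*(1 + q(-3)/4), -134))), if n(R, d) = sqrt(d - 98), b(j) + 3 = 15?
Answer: -10781/232460038 - I*sqrt(58)/232460038 ≈ -4.6378e-5 - 3.2762e-8*I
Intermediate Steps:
q(H) = (1 + H)/(2*H) (q(H) = (1 + H)/((2*H)) = (1 + H)*(1/(2*H)) = (1 + H)/(2*H))
b(j) = 12 (b(j) = -3 + 15 = 12)
n(R, d) = sqrt(-98 + d)
1/(b(293) + (-21574 + n(3*(1 + q(-3)/4), -134))) = 1/(12 + (-21574 + sqrt(-98 - 134))) = 1/(12 + (-21574 + sqrt(-232))) = 1/(12 + (-21574 + 2*I*sqrt(58))) = 1/(-21562 + 2*I*sqrt(58))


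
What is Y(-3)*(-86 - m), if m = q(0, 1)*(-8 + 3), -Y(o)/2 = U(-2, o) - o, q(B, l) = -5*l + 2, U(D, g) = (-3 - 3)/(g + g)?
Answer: 808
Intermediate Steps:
U(D, g) = -3/g (U(D, g) = -6*1/(2*g) = -3/g)
q(B, l) = 2 - 5*l
Y(o) = 2*o + 6/o (Y(o) = -2*(-3/o - o) = -2*(-o - 3/o) = 2*o + 6/o)
m = 15 (m = (2 - 5*1)*(-8 + 3) = (2 - 5)*(-5) = -3*(-5) = 15)
Y(-3)*(-86 - m) = (2*(-3) + 6/(-3))*(-86 - 1*15) = (-6 + 6*(-⅓))*(-86 - 15) = (-6 - 2)*(-101) = -8*(-101) = 808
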